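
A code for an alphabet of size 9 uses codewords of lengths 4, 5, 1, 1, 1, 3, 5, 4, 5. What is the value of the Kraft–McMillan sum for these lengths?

1.84375

With common denominator 2^5 = 32: Σ 2^(−ℓᵢ) = 2/32 + 1/32 + 16/32 + 16/32 + 16/32 + 4/32 + 1/32 + 2/32 + 1/32 = 59/32 = 1.84375.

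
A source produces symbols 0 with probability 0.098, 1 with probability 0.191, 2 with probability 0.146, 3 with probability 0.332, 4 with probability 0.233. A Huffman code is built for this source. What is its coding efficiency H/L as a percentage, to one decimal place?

Entropy H = −Σ p log₂ p ≈ 2.2077 bits.
Huffman merges: 49/500+73/500→61/250; 191/1000+233/1000→53/125; 61/250+83/250→72/125; 53/125+72/125→1. L = 561/250 ≈ 2.2440.
Efficiency = H/L = 2.2077/2.2440 = 98.4%.

98.4%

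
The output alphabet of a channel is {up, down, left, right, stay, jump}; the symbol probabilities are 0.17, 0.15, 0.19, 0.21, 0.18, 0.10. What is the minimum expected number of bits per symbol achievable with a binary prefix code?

Repeatedly combine the two least-probable nodes; the expected code length is the sum of the merged weights.
merge 1/10 + 3/20 → 1/4
merge 17/100 + 9/50 → 7/20
merge 19/100 + 21/100 → 2/5
merge 1/4 + 7/20 → 3/5
merge 2/5 + 3/5 → 1
L = 1/4 + 7/20 + 2/5 + 3/5 + 1 = 13/5 = 2.6 bits/symbol.

2.6 bits/symbol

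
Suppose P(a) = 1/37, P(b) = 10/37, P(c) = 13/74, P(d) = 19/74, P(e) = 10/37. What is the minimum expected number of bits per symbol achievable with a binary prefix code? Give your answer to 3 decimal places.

2.203 bits/symbol

Repeatedly combine the two least-probable nodes; the expected code length is the sum of the merged weights.
merge 1/37 + 13/74 → 15/74
merge 15/74 + 19/74 → 17/37
merge 10/37 + 10/37 → 20/37
merge 17/37 + 20/37 → 1
L = 15/74 + 17/37 + 20/37 + 1 = 163/74 ≈ 2.203 bits/symbol.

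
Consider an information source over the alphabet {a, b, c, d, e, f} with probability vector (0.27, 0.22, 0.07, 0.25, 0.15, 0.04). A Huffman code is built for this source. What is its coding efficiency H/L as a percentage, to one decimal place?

Entropy H = −Σ p log₂ p ≈ 2.3554 bits.
Huffman merges: 1/25+7/100→11/100; 11/100+3/20→13/50; 11/50+1/4→47/100; 13/50+27/100→53/100; 47/100+53/100→1. L = 237/100 ≈ 2.3700.
Efficiency = H/L = 2.3554/2.3700 = 99.4%.

99.4%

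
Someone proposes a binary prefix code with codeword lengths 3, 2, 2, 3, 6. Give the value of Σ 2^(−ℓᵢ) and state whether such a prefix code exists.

With common denominator 2^6 = 64: Σ 2^(−ℓᵢ) = 8/64 + 16/64 + 16/64 + 8/64 + 1/64 = 49/64 = 0.765625.
Kraft's inequality requires Σ ≤ 1; here Σ = 0.765625 ≤ 1, so such a prefix code exists.

0.765625; yes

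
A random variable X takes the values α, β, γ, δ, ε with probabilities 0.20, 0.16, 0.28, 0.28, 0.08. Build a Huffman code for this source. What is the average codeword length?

Repeatedly combine the two least-probable nodes; the expected code length is the sum of the merged weights.
merge 2/25 + 4/25 → 6/25
merge 1/5 + 6/25 → 11/25
merge 7/25 + 7/25 → 14/25
merge 11/25 + 14/25 → 1
L = 6/25 + 11/25 + 14/25 + 1 = 56/25 = 2.24 bits/symbol.

2.24 bits/symbol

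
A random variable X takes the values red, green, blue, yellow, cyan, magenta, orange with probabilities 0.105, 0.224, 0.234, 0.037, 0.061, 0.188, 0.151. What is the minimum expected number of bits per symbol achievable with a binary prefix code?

2.64 bits/symbol

Repeatedly combine the two least-probable nodes; the expected code length is the sum of the merged weights.
merge 37/1000 + 61/1000 → 49/500
merge 49/500 + 21/200 → 203/1000
merge 151/1000 + 47/250 → 339/1000
merge 203/1000 + 28/125 → 427/1000
merge 117/500 + 339/1000 → 573/1000
merge 427/1000 + 573/1000 → 1
L = 49/500 + 203/1000 + 339/1000 + 427/1000 + 573/1000 + 1 = 66/25 = 2.64 bits/symbol.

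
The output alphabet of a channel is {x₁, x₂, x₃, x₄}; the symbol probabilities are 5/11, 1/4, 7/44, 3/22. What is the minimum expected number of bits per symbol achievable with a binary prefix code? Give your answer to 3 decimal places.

1.841 bits/symbol

Repeatedly combine the two least-probable nodes; the expected code length is the sum of the merged weights.
merge 3/22 + 7/44 → 13/44
merge 1/4 + 13/44 → 6/11
merge 5/11 + 6/11 → 1
L = 13/44 + 6/11 + 1 = 81/44 ≈ 1.841 bits/symbol.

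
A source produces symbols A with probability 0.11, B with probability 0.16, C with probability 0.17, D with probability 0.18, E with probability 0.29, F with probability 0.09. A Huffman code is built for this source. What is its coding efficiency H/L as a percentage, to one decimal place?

98.2%

Entropy H = −Σ p log₂ p ≈ 2.4838 bits.
Huffman merges: 9/100+11/100→1/5; 4/25+17/100→33/100; 9/50+1/5→19/50; 29/100+33/100→31/50; 19/50+31/50→1. L = 253/100 ≈ 2.5300.
Efficiency = H/L = 2.4838/2.5300 = 98.2%.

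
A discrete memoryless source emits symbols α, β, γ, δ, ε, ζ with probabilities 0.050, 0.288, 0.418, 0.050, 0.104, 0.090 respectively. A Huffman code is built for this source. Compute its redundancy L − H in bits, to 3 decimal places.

Entropy H = −Σ p log₂ p ≈ 2.1277 bits.
Huffman merges: 1/20+1/20→1/10; 9/100+1/10→19/100; 13/125+19/100→147/500; 36/125+147/500→291/500; 209/500+291/500→1. L = 1083/500 ≈ 2.1660.
L − H = 2.1660 − 2.1277 = 0.038 bits.

0.038 bits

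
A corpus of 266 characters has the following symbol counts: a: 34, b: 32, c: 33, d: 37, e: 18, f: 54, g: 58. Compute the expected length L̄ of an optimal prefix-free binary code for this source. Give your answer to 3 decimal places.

2.767 bits/symbol

Probabilities are the counts divided by 266.
Repeatedly combine the two least-probable nodes; the expected code length is the sum of the merged weights.
merge 9/133 + 16/133 → 25/133
merge 33/266 + 17/133 → 67/266
merge 37/266 + 25/133 → 87/266
merge 27/133 + 29/133 → 8/19
merge 67/266 + 87/266 → 11/19
merge 8/19 + 11/19 → 1
L = 25/133 + 67/266 + 87/266 + 8/19 + 11/19 + 1 = 368/133 ≈ 2.767 bits/symbol.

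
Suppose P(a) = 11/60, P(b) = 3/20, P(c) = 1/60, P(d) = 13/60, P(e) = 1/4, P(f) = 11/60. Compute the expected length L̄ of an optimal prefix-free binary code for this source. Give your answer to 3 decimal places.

2.517 bits/symbol

Repeatedly combine the two least-probable nodes; the expected code length is the sum of the merged weights.
merge 1/60 + 3/20 → 1/6
merge 1/6 + 11/60 → 7/20
merge 11/60 + 13/60 → 2/5
merge 1/4 + 7/20 → 3/5
merge 2/5 + 3/5 → 1
L = 1/6 + 7/20 + 2/5 + 3/5 + 1 = 151/60 ≈ 2.517 bits/symbol.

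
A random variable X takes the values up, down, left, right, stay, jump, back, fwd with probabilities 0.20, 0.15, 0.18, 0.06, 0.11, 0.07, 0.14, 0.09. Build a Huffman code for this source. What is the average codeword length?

2.93 bits/symbol

Repeatedly combine the two least-probable nodes; the expected code length is the sum of the merged weights.
merge 3/50 + 7/100 → 13/100
merge 9/100 + 11/100 → 1/5
merge 13/100 + 7/50 → 27/100
merge 3/20 + 9/50 → 33/100
merge 1/5 + 1/5 → 2/5
merge 27/100 + 33/100 → 3/5
merge 2/5 + 3/5 → 1
L = 13/100 + 1/5 + 27/100 + 33/100 + 2/5 + 3/5 + 1 = 293/100 = 2.93 bits/symbol.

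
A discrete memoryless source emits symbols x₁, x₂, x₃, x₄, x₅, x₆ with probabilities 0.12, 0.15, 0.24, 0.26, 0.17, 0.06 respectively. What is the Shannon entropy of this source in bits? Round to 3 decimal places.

2.455 bits

H = −Σ pᵢ log₂ pᵢ.
−0.12·log₂(0.12) = 0.3671
−0.15·log₂(0.15) = 0.4105
−0.24·log₂(0.24) = 0.4941
−0.26·log₂(0.26) = 0.5053
−0.17·log₂(0.17) = 0.4346
−0.06·log₂(0.06) = 0.2435
Sum ≈ 2.4552 → 2.455 bits.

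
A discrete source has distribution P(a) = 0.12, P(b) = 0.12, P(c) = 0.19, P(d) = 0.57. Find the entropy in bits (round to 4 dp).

1.6516 bits

H = −Σ pᵢ log₂ pᵢ.
−0.12·log₂(0.12) = 0.3671
−0.12·log₂(0.12) = 0.3671
−0.19·log₂(0.19) = 0.4552
−0.57·log₂(0.57) = 0.4623
Sum ≈ 1.6516 → 1.6516 bits.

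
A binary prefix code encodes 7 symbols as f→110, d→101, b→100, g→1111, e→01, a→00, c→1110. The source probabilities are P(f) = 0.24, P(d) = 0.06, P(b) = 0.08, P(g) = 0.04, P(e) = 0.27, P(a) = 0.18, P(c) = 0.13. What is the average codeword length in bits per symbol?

2.72 bits/symbol

L̄ = Σ pᵢ·ℓᵢ = 0.24·3 + 0.06·3 + 0.08·3 + 0.04·4 + 0.27·2 + 0.18·2 + 0.13·4 = 2.72 bits/symbol.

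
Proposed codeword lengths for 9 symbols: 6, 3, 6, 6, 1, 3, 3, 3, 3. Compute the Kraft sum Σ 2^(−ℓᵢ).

1.171875

With common denominator 2^6 = 64: Σ 2^(−ℓᵢ) = 1/64 + 8/64 + 1/64 + 1/64 + 32/64 + 8/64 + 8/64 + 8/64 + 8/64 = 75/64 = 1.171875.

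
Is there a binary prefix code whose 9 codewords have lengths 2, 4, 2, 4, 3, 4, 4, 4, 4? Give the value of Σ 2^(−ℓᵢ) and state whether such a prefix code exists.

1; yes

With common denominator 2^4 = 16: Σ 2^(−ℓᵢ) = 4/16 + 1/16 + 4/16 + 1/16 + 2/16 + 1/16 + 1/16 + 1/16 + 1/16 = 16/16 = 1.
Kraft's inequality requires Σ ≤ 1; here Σ = 1 ≤ 1, so such a prefix code exists.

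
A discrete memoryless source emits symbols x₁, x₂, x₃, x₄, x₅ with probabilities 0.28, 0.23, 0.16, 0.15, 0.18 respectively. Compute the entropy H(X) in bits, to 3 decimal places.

2.281 bits

H = −Σ pᵢ log₂ pᵢ.
−0.28·log₂(0.28) = 0.5142
−0.23·log₂(0.23) = 0.4877
−0.16·log₂(0.16) = 0.4230
−0.15·log₂(0.15) = 0.4105
−0.18·log₂(0.18) = 0.4453
Sum ≈ 2.2808 → 2.281 bits.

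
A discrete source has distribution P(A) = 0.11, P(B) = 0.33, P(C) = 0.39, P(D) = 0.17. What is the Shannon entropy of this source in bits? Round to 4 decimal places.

H = −Σ pᵢ log₂ pᵢ.
−0.11·log₂(0.11) = 0.3503
−0.33·log₂(0.33) = 0.5278
−0.39·log₂(0.39) = 0.5298
−0.17·log₂(0.17) = 0.4346
Sum ≈ 1.8425 → 1.8425 bits.

1.8425 bits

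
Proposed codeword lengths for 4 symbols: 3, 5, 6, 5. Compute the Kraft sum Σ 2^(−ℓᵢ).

0.203125

With common denominator 2^6 = 64: Σ 2^(−ℓᵢ) = 8/64 + 2/64 + 1/64 + 2/64 = 13/64 = 0.203125.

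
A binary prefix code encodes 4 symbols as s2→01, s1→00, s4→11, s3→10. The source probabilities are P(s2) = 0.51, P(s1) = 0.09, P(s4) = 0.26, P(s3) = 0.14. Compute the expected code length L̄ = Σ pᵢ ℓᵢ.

2 bits/symbol

L̄ = Σ pᵢ·ℓᵢ = 0.51·2 + 0.09·2 + 0.26·2 + 0.14·2 = 2 bits/symbol.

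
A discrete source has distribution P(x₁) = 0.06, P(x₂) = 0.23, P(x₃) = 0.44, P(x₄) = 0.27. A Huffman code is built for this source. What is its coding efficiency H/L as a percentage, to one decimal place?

Entropy H = −Σ p log₂ p ≈ 1.7624 bits.
Huffman merges: 3/50+23/100→29/100; 27/100+29/100→14/25; 11/25+14/25→1. L = 37/20 ≈ 1.8500.
Efficiency = H/L = 1.7624/1.8500 = 95.3%.

95.3%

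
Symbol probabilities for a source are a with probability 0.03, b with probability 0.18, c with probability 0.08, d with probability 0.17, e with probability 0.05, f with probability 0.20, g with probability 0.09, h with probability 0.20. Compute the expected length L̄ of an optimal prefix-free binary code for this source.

Repeatedly combine the two least-probable nodes; the expected code length is the sum of the merged weights.
merge 3/100 + 1/20 → 2/25
merge 2/25 + 2/25 → 4/25
merge 9/100 + 4/25 → 1/4
merge 17/100 + 9/50 → 7/20
merge 1/5 + 1/5 → 2/5
merge 1/4 + 7/20 → 3/5
merge 2/5 + 3/5 → 1
L = 2/25 + 4/25 + 1/4 + 7/20 + 2/5 + 3/5 + 1 = 71/25 = 2.84 bits/symbol.

2.84 bits/symbol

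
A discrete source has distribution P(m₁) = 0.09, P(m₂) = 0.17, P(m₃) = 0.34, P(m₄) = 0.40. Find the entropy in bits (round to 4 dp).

1.8052 bits

H = −Σ pᵢ log₂ pᵢ.
−0.09·log₂(0.09) = 0.3127
−0.17·log₂(0.17) = 0.4346
−0.34·log₂(0.34) = 0.5292
−0.40·log₂(0.40) = 0.5288
Sum ≈ 1.8052 → 1.8052 bits.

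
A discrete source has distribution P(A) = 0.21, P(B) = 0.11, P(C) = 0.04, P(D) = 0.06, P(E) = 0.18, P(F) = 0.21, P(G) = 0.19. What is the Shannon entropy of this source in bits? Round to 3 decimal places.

H = −Σ pᵢ log₂ pᵢ.
−0.21·log₂(0.21) = 0.4728
−0.11·log₂(0.11) = 0.3503
−0.04·log₂(0.04) = 0.1858
−0.06·log₂(0.06) = 0.2435
−0.18·log₂(0.18) = 0.4453
−0.21·log₂(0.21) = 0.4728
−0.19·log₂(0.19) = 0.4552
Sum ≈ 2.6258 → 2.626 bits.

2.626 bits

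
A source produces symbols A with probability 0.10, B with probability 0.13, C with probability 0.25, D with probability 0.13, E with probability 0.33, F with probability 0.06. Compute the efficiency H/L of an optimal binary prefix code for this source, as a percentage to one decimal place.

97.9%

Entropy H = −Σ p log₂ p ≈ 2.3688 bits.
Huffman merges: 3/50+1/10→4/25; 13/100+13/100→13/50; 4/25+1/4→41/100; 13/50+33/100→59/100; 41/100+59/100→1. L = 121/50 ≈ 2.4200.
Efficiency = H/L = 2.3688/2.4200 = 97.9%.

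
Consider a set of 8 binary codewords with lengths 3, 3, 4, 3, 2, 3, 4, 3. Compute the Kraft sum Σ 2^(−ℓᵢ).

1

With common denominator 2^4 = 16: Σ 2^(−ℓᵢ) = 2/16 + 2/16 + 1/16 + 2/16 + 4/16 + 2/16 + 1/16 + 2/16 = 16/16 = 1.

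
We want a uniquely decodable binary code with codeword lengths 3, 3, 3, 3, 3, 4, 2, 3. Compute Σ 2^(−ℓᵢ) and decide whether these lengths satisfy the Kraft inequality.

1.0625; no

With common denominator 2^4 = 16: Σ 2^(−ℓᵢ) = 2/16 + 2/16 + 2/16 + 2/16 + 2/16 + 1/16 + 4/16 + 2/16 = 17/16 = 1.0625.
Kraft's inequality requires Σ ≤ 1; here Σ = 1.0625 > 1, so no such prefix code exists.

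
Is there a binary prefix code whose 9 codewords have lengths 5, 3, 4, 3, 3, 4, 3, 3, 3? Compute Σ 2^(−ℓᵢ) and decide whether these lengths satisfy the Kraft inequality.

With common denominator 2^5 = 32: Σ 2^(−ℓᵢ) = 1/32 + 4/32 + 2/32 + 4/32 + 4/32 + 2/32 + 4/32 + 4/32 + 4/32 = 29/32 = 0.90625.
Kraft's inequality requires Σ ≤ 1; here Σ = 0.90625 ≤ 1, so such a prefix code exists.

0.90625; yes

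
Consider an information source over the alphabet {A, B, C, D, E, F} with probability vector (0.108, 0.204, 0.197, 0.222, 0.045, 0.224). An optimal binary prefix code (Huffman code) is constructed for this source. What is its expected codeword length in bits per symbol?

Repeatedly combine the two least-probable nodes; the expected code length is the sum of the merged weights.
merge 9/200 + 27/250 → 153/1000
merge 153/1000 + 197/1000 → 7/20
merge 51/250 + 111/500 → 213/500
merge 28/125 + 7/20 → 287/500
merge 213/500 + 287/500 → 1
L = 153/1000 + 7/20 + 213/500 + 287/500 + 1 = 2503/1000 = 2.503 bits/symbol.

2.503 bits/symbol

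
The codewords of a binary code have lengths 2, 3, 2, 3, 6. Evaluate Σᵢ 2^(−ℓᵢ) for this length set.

0.765625

With common denominator 2^6 = 64: Σ 2^(−ℓᵢ) = 16/64 + 8/64 + 16/64 + 8/64 + 1/64 = 49/64 = 0.765625.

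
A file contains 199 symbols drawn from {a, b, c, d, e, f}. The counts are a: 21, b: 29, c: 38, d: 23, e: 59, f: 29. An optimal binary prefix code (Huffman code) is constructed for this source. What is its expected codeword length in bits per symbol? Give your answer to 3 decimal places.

2.513 bits/symbol

Probabilities are the counts divided by 199.
Repeatedly combine the two least-probable nodes; the expected code length is the sum of the merged weights.
merge 21/199 + 23/199 → 44/199
merge 29/199 + 29/199 → 58/199
merge 38/199 + 44/199 → 82/199
merge 58/199 + 59/199 → 117/199
merge 82/199 + 117/199 → 1
L = 44/199 + 58/199 + 82/199 + 117/199 + 1 = 500/199 ≈ 2.513 bits/symbol.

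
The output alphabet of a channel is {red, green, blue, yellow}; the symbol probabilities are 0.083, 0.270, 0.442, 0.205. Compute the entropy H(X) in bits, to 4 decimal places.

H = −Σ pᵢ log₂ pᵢ.
−0.083·log₂(0.083) = 0.2980
−0.270·log₂(0.270) = 0.5100
−0.442·log₂(0.442) = 0.5206
−0.205·log₂(0.205) = 0.4687
Sum ≈ 1.7974 → 1.7974 bits.

1.7974 bits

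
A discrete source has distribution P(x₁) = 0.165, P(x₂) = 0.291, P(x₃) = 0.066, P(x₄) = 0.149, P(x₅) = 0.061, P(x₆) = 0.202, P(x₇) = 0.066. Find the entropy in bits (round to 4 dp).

H = −Σ pᵢ log₂ pᵢ.
−0.165·log₂(0.165) = 0.4289
−0.291·log₂(0.291) = 0.5182
−0.066·log₂(0.066) = 0.2588
−0.149·log₂(0.149) = 0.4092
−0.061·log₂(0.061) = 0.2461
−0.202·log₂(0.202) = 0.4661
−0.066·log₂(0.066) = 0.2588
Sum ≈ 2.5863 → 2.5863 bits.

2.5863 bits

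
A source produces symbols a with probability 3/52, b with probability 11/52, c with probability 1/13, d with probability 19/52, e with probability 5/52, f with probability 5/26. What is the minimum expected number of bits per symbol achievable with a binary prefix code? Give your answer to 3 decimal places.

2.365 bits/symbol

Repeatedly combine the two least-probable nodes; the expected code length is the sum of the merged weights.
merge 3/52 + 1/13 → 7/52
merge 5/52 + 7/52 → 3/13
merge 5/26 + 11/52 → 21/52
merge 3/13 + 19/52 → 31/52
merge 21/52 + 31/52 → 1
L = 7/52 + 3/13 + 21/52 + 31/52 + 1 = 123/52 ≈ 2.365 bits/symbol.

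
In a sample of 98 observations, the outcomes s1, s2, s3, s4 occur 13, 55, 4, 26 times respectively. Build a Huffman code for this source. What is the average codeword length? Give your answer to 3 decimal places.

Probabilities are the counts divided by 98.
Repeatedly combine the two least-probable nodes; the expected code length is the sum of the merged weights.
merge 2/49 + 13/98 → 17/98
merge 17/98 + 13/49 → 43/98
merge 43/98 + 55/98 → 1
L = 17/98 + 43/98 + 1 = 79/49 ≈ 1.612 bits/symbol.

1.612 bits/symbol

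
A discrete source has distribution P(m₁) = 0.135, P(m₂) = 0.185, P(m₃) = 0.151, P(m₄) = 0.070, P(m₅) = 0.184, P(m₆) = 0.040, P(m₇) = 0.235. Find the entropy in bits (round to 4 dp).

H = −Σ pᵢ log₂ pᵢ.
−0.135·log₂(0.135) = 0.3900
−0.185·log₂(0.185) = 0.4504
−0.151·log₂(0.151) = 0.4118
−0.070·log₂(0.070) = 0.2686
−0.184·log₂(0.184) = 0.4494
−0.040·log₂(0.040) = 0.1858
−0.235·log₂(0.235) = 0.4910
Sum ≈ 2.6469 → 2.6469 bits.

2.6469 bits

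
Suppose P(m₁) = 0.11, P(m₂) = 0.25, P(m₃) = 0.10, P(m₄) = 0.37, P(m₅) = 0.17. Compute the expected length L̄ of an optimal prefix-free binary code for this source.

Repeatedly combine the two least-probable nodes; the expected code length is the sum of the merged weights.
merge 1/10 + 11/100 → 21/100
merge 17/100 + 21/100 → 19/50
merge 1/4 + 37/100 → 31/50
merge 19/50 + 31/50 → 1
L = 21/100 + 19/50 + 31/50 + 1 = 221/100 = 2.21 bits/symbol.

2.21 bits/symbol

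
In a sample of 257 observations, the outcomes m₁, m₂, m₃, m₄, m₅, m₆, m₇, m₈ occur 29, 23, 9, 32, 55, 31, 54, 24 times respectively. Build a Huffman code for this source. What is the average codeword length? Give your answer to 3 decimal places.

2.907 bits/symbol

Probabilities are the counts divided by 257.
Repeatedly combine the two least-probable nodes; the expected code length is the sum of the merged weights.
merge 9/257 + 23/257 → 32/257
merge 24/257 + 29/257 → 53/257
merge 31/257 + 32/257 → 63/257
merge 32/257 + 53/257 → 85/257
merge 54/257 + 55/257 → 109/257
merge 63/257 + 85/257 → 148/257
merge 109/257 + 148/257 → 1
L = 32/257 + 53/257 + 63/257 + 85/257 + 109/257 + 148/257 + 1 = 747/257 ≈ 2.907 bits/symbol.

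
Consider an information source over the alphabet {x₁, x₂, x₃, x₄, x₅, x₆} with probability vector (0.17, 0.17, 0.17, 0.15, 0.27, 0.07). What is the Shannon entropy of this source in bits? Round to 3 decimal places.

H = −Σ pᵢ log₂ pᵢ.
−0.17·log₂(0.17) = 0.4346
−0.17·log₂(0.17) = 0.4346
−0.17·log₂(0.17) = 0.4346
−0.15·log₂(0.15) = 0.4105
−0.27·log₂(0.27) = 0.5100
−0.07·log₂(0.07) = 0.2686
Sum ≈ 2.4929 → 2.493 bits.

2.493 bits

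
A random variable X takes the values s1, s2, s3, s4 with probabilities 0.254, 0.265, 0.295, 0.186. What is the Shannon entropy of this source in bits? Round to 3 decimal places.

1.981 bits

H = −Σ pᵢ log₂ pᵢ.
−0.254·log₂(0.254) = 0.5022
−0.265·log₂(0.265) = 0.5077
−0.295·log₂(0.295) = 0.5196
−0.186·log₂(0.186) = 0.4514
Sum ≈ 1.9808 → 1.981 bits.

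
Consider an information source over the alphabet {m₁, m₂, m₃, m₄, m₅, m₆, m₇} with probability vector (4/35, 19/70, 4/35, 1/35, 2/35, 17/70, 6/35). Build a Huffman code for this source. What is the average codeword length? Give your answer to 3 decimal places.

2.571 bits/symbol

Repeatedly combine the two least-probable nodes; the expected code length is the sum of the merged weights.
merge 1/35 + 2/35 → 3/35
merge 3/35 + 4/35 → 1/5
merge 4/35 + 6/35 → 2/7
merge 1/5 + 17/70 → 31/70
merge 19/70 + 2/7 → 39/70
merge 31/70 + 39/70 → 1
L = 3/35 + 1/5 + 2/7 + 31/70 + 39/70 + 1 = 18/7 ≈ 2.571 bits/symbol.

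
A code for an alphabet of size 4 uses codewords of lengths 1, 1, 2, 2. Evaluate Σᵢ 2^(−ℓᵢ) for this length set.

With common denominator 2^2 = 4: Σ 2^(−ℓᵢ) = 2/4 + 2/4 + 1/4 + 1/4 = 6/4 = 1.5.

1.5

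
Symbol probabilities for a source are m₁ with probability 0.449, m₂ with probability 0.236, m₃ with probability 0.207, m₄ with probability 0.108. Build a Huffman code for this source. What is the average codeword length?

1.866 bits/symbol

Repeatedly combine the two least-probable nodes; the expected code length is the sum of the merged weights.
merge 27/250 + 207/1000 → 63/200
merge 59/250 + 63/200 → 551/1000
merge 449/1000 + 551/1000 → 1
L = 63/200 + 551/1000 + 1 = 933/500 = 1.866 bits/symbol.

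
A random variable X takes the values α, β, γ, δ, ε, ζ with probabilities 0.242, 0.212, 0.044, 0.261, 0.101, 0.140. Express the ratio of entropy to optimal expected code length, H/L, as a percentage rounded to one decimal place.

99.0%

Entropy H = −Σ p log₂ p ≈ 2.4050 bits.
Huffman merges: 11/250+101/1000→29/200; 7/50+29/200→57/200; 53/250+121/500→227/500; 261/1000+57/200→273/500; 227/500+273/500→1. L = 243/100 ≈ 2.4300.
Efficiency = H/L = 2.4050/2.4300 = 99.0%.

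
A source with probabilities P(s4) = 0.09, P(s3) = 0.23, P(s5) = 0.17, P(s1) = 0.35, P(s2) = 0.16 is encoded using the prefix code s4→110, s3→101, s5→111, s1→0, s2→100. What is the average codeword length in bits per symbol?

L̄ = Σ pᵢ·ℓᵢ = 0.09·3 + 0.23·3 + 0.17·3 + 0.35·1 + 0.16·3 = 2.3 bits/symbol.

2.3 bits/symbol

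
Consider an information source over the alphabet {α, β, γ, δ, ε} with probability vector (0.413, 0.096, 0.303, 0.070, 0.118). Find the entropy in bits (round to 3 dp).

2.006 bits

H = −Σ pᵢ log₂ pᵢ.
−0.413·log₂(0.413) = 0.5269
−0.096·log₂(0.096) = 0.3246
−0.303·log₂(0.303) = 0.5220
−0.070·log₂(0.070) = 0.2686
−0.118·log₂(0.118) = 0.3638
Sum ≈ 2.0058 → 2.006 bits.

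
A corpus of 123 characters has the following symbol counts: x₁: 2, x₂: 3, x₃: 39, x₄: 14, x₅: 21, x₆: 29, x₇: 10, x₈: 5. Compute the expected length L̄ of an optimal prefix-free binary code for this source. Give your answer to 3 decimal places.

Probabilities are the counts divided by 123.
Repeatedly combine the two least-probable nodes; the expected code length is the sum of the merged weights.
merge 2/123 + 1/41 → 5/123
merge 5/123 + 5/123 → 10/123
merge 10/123 + 10/123 → 20/123
merge 14/123 + 20/123 → 34/123
merge 7/41 + 29/123 → 50/123
merge 34/123 + 13/41 → 73/123
merge 50/123 + 73/123 → 1
L = 5/123 + 10/123 + 20/123 + 34/123 + 50/123 + 73/123 + 1 = 105/41 ≈ 2.561 bits/symbol.

2.561 bits/symbol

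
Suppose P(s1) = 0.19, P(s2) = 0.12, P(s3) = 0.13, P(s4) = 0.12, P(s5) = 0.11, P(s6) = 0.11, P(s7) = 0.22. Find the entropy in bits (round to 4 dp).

2.7532 bits

H = −Σ pᵢ log₂ pᵢ.
−0.19·log₂(0.19) = 0.4552
−0.12·log₂(0.12) = 0.3671
−0.13·log₂(0.13) = 0.3826
−0.12·log₂(0.12) = 0.3671
−0.11·log₂(0.11) = 0.3503
−0.11·log₂(0.11) = 0.3503
−0.22·log₂(0.22) = 0.4806
Sum ≈ 2.7532 → 2.7532 bits.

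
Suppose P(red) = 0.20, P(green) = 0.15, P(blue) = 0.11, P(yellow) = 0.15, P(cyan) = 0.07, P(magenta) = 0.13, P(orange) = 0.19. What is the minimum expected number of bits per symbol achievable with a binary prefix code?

2.79 bits/symbol

Repeatedly combine the two least-probable nodes; the expected code length is the sum of the merged weights.
merge 7/100 + 11/100 → 9/50
merge 13/100 + 3/20 → 7/25
merge 3/20 + 9/50 → 33/100
merge 19/100 + 1/5 → 39/100
merge 7/25 + 33/100 → 61/100
merge 39/100 + 61/100 → 1
L = 9/50 + 7/25 + 33/100 + 39/100 + 61/100 + 1 = 279/100 = 2.79 bits/symbol.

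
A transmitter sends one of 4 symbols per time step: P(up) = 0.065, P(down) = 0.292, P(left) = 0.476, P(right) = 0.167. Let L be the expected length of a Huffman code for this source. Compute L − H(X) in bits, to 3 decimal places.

0.040 bits

Entropy H = −Σ p log₂ p ≈ 1.7159 bits.
Huffman merges: 13/200+167/1000→29/125; 29/125+73/250→131/250; 119/250+131/250→1. L = 439/250 ≈ 1.7560.
L − H = 1.7560 − 1.7159 = 0.040 bits.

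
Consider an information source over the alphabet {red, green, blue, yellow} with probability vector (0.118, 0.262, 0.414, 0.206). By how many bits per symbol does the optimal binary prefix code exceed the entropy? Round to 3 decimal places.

0.044 bits

Entropy H = −Σ p log₂ p ≈ 1.8664 bits.
Huffman merges: 59/500+103/500→81/250; 131/500+81/250→293/500; 207/500+293/500→1. L = 191/100 ≈ 1.9100.
L − H = 1.9100 − 1.8664 = 0.044 bits.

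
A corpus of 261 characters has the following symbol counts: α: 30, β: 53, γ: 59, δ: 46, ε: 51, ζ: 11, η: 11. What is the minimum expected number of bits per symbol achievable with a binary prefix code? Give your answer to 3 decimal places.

2.655 bits/symbol

Probabilities are the counts divided by 261.
Repeatedly combine the two least-probable nodes; the expected code length is the sum of the merged weights.
merge 11/261 + 11/261 → 22/261
merge 22/261 + 10/87 → 52/261
merge 46/261 + 17/87 → 97/261
merge 52/261 + 53/261 → 35/87
merge 59/261 + 97/261 → 52/87
merge 35/87 + 52/87 → 1
L = 22/261 + 52/261 + 97/261 + 35/87 + 52/87 + 1 = 77/29 ≈ 2.655 bits/symbol.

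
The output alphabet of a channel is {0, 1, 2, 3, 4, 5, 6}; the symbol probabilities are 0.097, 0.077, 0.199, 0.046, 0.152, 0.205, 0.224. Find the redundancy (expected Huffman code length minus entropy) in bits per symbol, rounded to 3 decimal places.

Entropy H = −Σ p log₂ p ≈ 2.6445 bits.
Huffman merges: 23/500+77/1000→123/1000; 97/1000+123/1000→11/50; 19/125+199/1000→351/1000; 41/200+11/50→17/40; 28/125+351/1000→23/40; 17/40+23/40→1. L = 1347/500 ≈ 2.6940.
L − H = 2.6940 − 2.6445 = 0.050 bits.

0.050 bits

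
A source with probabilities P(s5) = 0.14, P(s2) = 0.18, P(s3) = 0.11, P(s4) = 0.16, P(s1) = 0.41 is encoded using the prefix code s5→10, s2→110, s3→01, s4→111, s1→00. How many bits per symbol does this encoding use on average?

L̄ = Σ pᵢ·ℓᵢ = 0.14·2 + 0.18·3 + 0.11·2 + 0.16·3 + 0.41·2 = 2.34 bits/symbol.

2.34 bits/symbol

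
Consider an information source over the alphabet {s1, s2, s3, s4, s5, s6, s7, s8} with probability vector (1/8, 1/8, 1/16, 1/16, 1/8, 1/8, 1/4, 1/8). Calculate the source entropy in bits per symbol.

2.875 bits

Each probability is a power of 1/2, so log₂(1/p) is an integer.
H = Σ p·log₂(1/p) = 1/8·3 + 1/8·3 + 1/16·4 + 1/16·4 + 1/8·3 + 1/8·3 + 1/4·2 + 1/8·3 = 2.875 bits.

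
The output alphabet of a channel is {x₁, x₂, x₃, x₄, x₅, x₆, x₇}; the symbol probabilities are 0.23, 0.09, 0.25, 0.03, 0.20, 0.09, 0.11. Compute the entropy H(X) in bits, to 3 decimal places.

H = −Σ pᵢ log₂ pᵢ.
−0.23·log₂(0.23) = 0.4877
−0.09·log₂(0.09) = 0.3127
−0.25·log₂(0.25) = 0.5000
−0.03·log₂(0.03) = 0.1518
−0.20·log₂(0.20) = 0.4644
−0.09·log₂(0.09) = 0.3127
−0.11·log₂(0.11) = 0.3503
Sum ≈ 2.5794 → 2.579 bits.

2.579 bits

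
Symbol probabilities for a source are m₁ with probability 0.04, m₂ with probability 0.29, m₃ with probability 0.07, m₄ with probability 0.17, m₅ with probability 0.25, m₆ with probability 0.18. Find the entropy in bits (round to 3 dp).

2.352 bits

H = −Σ pᵢ log₂ pᵢ.
−0.04·log₂(0.04) = 0.1858
−0.29·log₂(0.29) = 0.5179
−0.07·log₂(0.07) = 0.2686
−0.17·log₂(0.17) = 0.4346
−0.25·log₂(0.25) = 0.5000
−0.18·log₂(0.18) = 0.4453
Sum ≈ 2.3521 → 2.352 bits.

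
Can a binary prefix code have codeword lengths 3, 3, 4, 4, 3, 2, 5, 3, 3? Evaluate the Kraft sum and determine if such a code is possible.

With common denominator 2^5 = 32: Σ 2^(−ℓᵢ) = 4/32 + 4/32 + 2/32 + 2/32 + 4/32 + 8/32 + 1/32 + 4/32 + 4/32 = 33/32 = 1.03125.
Kraft's inequality requires Σ ≤ 1; here Σ = 1.03125 > 1, so no such prefix code exists.

1.03125; no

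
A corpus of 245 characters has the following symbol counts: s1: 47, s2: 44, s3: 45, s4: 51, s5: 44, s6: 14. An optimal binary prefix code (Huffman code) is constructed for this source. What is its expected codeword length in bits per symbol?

Probabilities are the counts divided by 245.
Repeatedly combine the two least-probable nodes; the expected code length is the sum of the merged weights.
merge 2/35 + 44/245 → 58/245
merge 44/245 + 9/49 → 89/245
merge 47/245 + 51/245 → 2/5
merge 58/245 + 89/245 → 3/5
merge 2/5 + 3/5 → 1
L = 58/245 + 89/245 + 2/5 + 3/5 + 1 = 13/5 = 2.6 bits/symbol.

2.6 bits/symbol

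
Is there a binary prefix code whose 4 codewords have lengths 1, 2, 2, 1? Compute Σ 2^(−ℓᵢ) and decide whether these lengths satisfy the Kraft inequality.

With common denominator 2^2 = 4: Σ 2^(−ℓᵢ) = 2/4 + 1/4 + 1/4 + 2/4 = 6/4 = 1.5.
Kraft's inequality requires Σ ≤ 1; here Σ = 1.5 > 1, so no such prefix code exists.

1.5; no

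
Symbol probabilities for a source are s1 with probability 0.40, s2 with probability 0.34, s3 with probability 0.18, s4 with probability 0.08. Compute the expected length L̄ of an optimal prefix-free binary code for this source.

1.86 bits/symbol

Repeatedly combine the two least-probable nodes; the expected code length is the sum of the merged weights.
merge 2/25 + 9/50 → 13/50
merge 13/50 + 17/50 → 3/5
merge 2/5 + 3/5 → 1
L = 13/50 + 3/5 + 1 = 93/50 = 1.86 bits/symbol.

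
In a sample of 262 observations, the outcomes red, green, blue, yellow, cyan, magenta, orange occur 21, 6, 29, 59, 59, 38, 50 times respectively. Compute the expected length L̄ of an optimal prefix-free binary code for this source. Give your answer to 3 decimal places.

2.653 bits/symbol

Probabilities are the counts divided by 262.
Repeatedly combine the two least-probable nodes; the expected code length is the sum of the merged weights.
merge 3/131 + 21/262 → 27/262
merge 27/262 + 29/262 → 28/131
merge 19/131 + 25/131 → 44/131
merge 28/131 + 59/262 → 115/262
merge 59/262 + 44/131 → 147/262
merge 115/262 + 147/262 → 1
L = 27/262 + 28/131 + 44/131 + 115/262 + 147/262 + 1 = 695/262 ≈ 2.653 bits/symbol.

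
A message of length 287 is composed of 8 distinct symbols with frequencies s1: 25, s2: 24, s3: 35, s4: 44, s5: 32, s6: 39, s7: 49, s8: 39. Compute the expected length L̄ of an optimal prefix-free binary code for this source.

Probabilities are the counts divided by 287.
Repeatedly combine the two least-probable nodes; the expected code length is the sum of the merged weights.
merge 24/287 + 25/287 → 7/41
merge 32/287 + 5/41 → 67/287
merge 39/287 + 39/287 → 78/287
merge 44/287 + 7/41 → 93/287
merge 7/41 + 67/287 → 116/287
merge 78/287 + 93/287 → 171/287
merge 116/287 + 171/287 → 1
L = 7/41 + 67/287 + 78/287 + 93/287 + 116/287 + 171/287 + 1 = 3 bits/symbol.

3 bits/symbol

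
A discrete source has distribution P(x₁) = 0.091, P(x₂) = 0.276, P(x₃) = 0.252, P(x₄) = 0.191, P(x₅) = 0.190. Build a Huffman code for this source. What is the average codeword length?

Repeatedly combine the two least-probable nodes; the expected code length is the sum of the merged weights.
merge 91/1000 + 19/100 → 281/1000
merge 191/1000 + 63/250 → 443/1000
merge 69/250 + 281/1000 → 557/1000
merge 443/1000 + 557/1000 → 1
L = 281/1000 + 443/1000 + 557/1000 + 1 = 2281/1000 = 2.281 bits/symbol.

2.281 bits/symbol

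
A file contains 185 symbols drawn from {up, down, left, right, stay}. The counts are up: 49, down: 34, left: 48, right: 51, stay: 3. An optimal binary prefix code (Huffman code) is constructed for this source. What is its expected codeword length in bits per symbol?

Probabilities are the counts divided by 185.
Repeatedly combine the two least-probable nodes; the expected code length is the sum of the merged weights.
merge 3/185 + 34/185 → 1/5
merge 1/5 + 48/185 → 17/37
merge 49/185 + 51/185 → 20/37
merge 17/37 + 20/37 → 1
L = 1/5 + 17/37 + 20/37 + 1 = 11/5 = 2.2 bits/symbol.

2.2 bits/symbol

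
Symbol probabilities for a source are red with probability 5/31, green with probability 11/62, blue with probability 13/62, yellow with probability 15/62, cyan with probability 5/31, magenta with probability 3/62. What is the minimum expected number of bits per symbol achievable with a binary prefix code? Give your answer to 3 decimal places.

Repeatedly combine the two least-probable nodes; the expected code length is the sum of the merged weights.
merge 3/62 + 5/31 → 13/62
merge 5/31 + 11/62 → 21/62
merge 13/62 + 13/62 → 13/31
merge 15/62 + 21/62 → 18/31
merge 13/31 + 18/31 → 1
L = 13/62 + 21/62 + 13/31 + 18/31 + 1 = 79/31 ≈ 2.548 bits/symbol.

2.548 bits/symbol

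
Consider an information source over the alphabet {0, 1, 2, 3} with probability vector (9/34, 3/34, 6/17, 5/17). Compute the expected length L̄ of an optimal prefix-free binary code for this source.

2 bits/symbol

Repeatedly combine the two least-probable nodes; the expected code length is the sum of the merged weights.
merge 3/34 + 9/34 → 6/17
merge 5/17 + 6/17 → 11/17
merge 6/17 + 11/17 → 1
L = 6/17 + 11/17 + 1 = 2 bits/symbol.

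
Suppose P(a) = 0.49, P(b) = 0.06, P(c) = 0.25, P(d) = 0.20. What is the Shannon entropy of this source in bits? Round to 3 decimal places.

1.712 bits

H = −Σ pᵢ log₂ pᵢ.
−0.49·log₂(0.49) = 0.5043
−0.06·log₂(0.06) = 0.2435
−0.25·log₂(0.25) = 0.5000
−0.20·log₂(0.20) = 0.4644
Sum ≈ 1.7122 → 1.712 bits.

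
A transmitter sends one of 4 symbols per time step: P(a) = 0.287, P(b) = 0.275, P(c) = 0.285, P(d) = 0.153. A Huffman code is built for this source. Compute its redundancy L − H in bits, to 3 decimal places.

0.040 bits

Entropy H = −Σ p log₂ p ≈ 1.9595 bits.
Huffman merges: 153/1000+11/40→107/250; 57/200+287/1000→143/250; 107/250+143/250→1. L = 2 ≈ 2.0000.
L − H = 2.0000 − 1.9595 = 0.040 bits.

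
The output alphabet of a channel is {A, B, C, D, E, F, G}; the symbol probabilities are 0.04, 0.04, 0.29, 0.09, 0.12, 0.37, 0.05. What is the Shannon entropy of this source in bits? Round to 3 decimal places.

H = −Σ pᵢ log₂ pᵢ.
−0.04·log₂(0.04) = 0.1858
−0.04·log₂(0.04) = 0.1858
−0.29·log₂(0.29) = 0.5179
−0.09·log₂(0.09) = 0.3127
−0.12·log₂(0.12) = 0.3671
−0.37·log₂(0.37) = 0.5307
−0.05·log₂(0.05) = 0.2161
Sum ≈ 2.3160 → 2.316 bits.

2.316 bits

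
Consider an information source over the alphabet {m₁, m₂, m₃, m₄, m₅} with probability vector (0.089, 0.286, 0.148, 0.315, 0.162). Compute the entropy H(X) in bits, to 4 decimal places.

2.1854 bits

H = −Σ pᵢ log₂ pᵢ.
−0.089·log₂(0.089) = 0.3106
−0.286·log₂(0.286) = 0.5165
−0.148·log₂(0.148) = 0.4079
−0.315·log₂(0.315) = 0.5250
−0.162·log₂(0.162) = 0.4254
Sum ≈ 2.1854 → 2.1854 bits.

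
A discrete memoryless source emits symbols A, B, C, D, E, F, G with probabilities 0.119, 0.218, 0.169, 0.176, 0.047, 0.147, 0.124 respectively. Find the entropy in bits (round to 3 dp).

H = −Σ pᵢ log₂ pᵢ.
−0.119·log₂(0.119) = 0.3654
−0.218·log₂(0.218) = 0.4791
−0.169·log₂(0.169) = 0.4335
−0.176·log₂(0.176) = 0.4411
−0.047·log₂(0.047) = 0.2073
−0.147·log₂(0.147) = 0.4066
−0.124·log₂(0.124) = 0.3734
Sum ≈ 2.7065 → 2.706 bits.

2.706 bits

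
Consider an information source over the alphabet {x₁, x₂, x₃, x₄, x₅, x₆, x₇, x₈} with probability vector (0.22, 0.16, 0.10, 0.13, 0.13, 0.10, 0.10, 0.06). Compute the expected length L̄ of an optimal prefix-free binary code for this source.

2.94 bits/symbol

Repeatedly combine the two least-probable nodes; the expected code length is the sum of the merged weights.
merge 3/50 + 1/10 → 4/25
merge 1/10 + 1/10 → 1/5
merge 13/100 + 13/100 → 13/50
merge 4/25 + 4/25 → 8/25
merge 1/5 + 11/50 → 21/50
merge 13/50 + 8/25 → 29/50
merge 21/50 + 29/50 → 1
L = 4/25 + 1/5 + 13/50 + 8/25 + 21/50 + 29/50 + 1 = 147/50 = 2.94 bits/symbol.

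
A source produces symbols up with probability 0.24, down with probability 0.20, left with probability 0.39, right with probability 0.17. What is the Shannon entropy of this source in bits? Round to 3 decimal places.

H = −Σ pᵢ log₂ pᵢ.
−0.24·log₂(0.24) = 0.4941
−0.20·log₂(0.20) = 0.4644
−0.39·log₂(0.39) = 0.5298
−0.17·log₂(0.17) = 0.4346
Sum ≈ 1.9229 → 1.923 bits.

1.923 bits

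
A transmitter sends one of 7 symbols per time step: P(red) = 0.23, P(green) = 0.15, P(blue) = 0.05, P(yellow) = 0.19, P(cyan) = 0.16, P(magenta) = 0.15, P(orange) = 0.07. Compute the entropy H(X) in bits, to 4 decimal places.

2.6717 bits

H = −Σ pᵢ log₂ pᵢ.
−0.23·log₂(0.23) = 0.4877
−0.15·log₂(0.15) = 0.4105
−0.05·log₂(0.05) = 0.2161
−0.19·log₂(0.19) = 0.4552
−0.16·log₂(0.16) = 0.4230
−0.15·log₂(0.15) = 0.4105
−0.07·log₂(0.07) = 0.2686
Sum ≈ 2.6717 → 2.6717 bits.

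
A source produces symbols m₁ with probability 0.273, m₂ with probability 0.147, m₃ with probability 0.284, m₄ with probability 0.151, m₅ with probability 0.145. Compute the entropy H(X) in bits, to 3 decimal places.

2.249 bits

H = −Σ pᵢ log₂ pᵢ.
−0.273·log₂(0.273) = 0.5113
−0.147·log₂(0.147) = 0.4066
−0.284·log₂(0.284) = 0.5158
−0.151·log₂(0.151) = 0.4118
−0.145·log₂(0.145) = 0.4040
Sum ≈ 2.2495 → 2.249 bits.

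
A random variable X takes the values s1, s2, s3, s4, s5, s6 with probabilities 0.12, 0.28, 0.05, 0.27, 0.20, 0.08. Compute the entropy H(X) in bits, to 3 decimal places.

2.363 bits

H = −Σ pᵢ log₂ pᵢ.
−0.12·log₂(0.12) = 0.3671
−0.28·log₂(0.28) = 0.5142
−0.05·log₂(0.05) = 0.2161
−0.27·log₂(0.27) = 0.5100
−0.20·log₂(0.20) = 0.4644
−0.08·log₂(0.08) = 0.2915
Sum ≈ 2.3633 → 2.363 bits.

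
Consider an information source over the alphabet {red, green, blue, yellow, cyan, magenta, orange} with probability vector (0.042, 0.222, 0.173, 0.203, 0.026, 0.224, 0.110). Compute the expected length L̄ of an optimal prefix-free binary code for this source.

2.597 bits/symbol

Repeatedly combine the two least-probable nodes; the expected code length is the sum of the merged weights.
merge 13/500 + 21/500 → 17/250
merge 17/250 + 11/100 → 89/500
merge 173/1000 + 89/500 → 351/1000
merge 203/1000 + 111/500 → 17/40
merge 28/125 + 351/1000 → 23/40
merge 17/40 + 23/40 → 1
L = 17/250 + 89/500 + 351/1000 + 17/40 + 23/40 + 1 = 2597/1000 = 2.597 bits/symbol.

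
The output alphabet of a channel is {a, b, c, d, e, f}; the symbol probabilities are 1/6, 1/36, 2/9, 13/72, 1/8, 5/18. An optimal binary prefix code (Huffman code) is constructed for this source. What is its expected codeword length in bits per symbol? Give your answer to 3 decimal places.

Repeatedly combine the two least-probable nodes; the expected code length is the sum of the merged weights.
merge 1/36 + 1/8 → 11/72
merge 11/72 + 1/6 → 23/72
merge 13/72 + 2/9 → 29/72
merge 5/18 + 23/72 → 43/72
merge 29/72 + 43/72 → 1
L = 11/72 + 23/72 + 29/72 + 43/72 + 1 = 89/36 ≈ 2.472 bits/symbol.

2.472 bits/symbol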